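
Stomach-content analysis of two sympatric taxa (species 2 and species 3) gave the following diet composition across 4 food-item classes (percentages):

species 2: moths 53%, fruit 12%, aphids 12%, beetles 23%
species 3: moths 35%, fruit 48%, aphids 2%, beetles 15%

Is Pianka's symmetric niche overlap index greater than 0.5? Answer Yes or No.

Yes

Convert percentages to proportions (divide by 100).
Σ p₁ᵢp₂ᵢ = 0.1855 + 0.0576 + 0.0024 + 0.0345 = 0.2800
Σp_1ᵢ² = 0.53² + 0.12² + 0.12² + 0.23² = 0.2809 + 0.0144 + 0.0144 + 0.0529 = 0.3626
Σp_2ᵢ² = 0.35² + 0.48² + 0.02² + 0.15² = 0.1225 + 0.2304 + 0.0004 + 0.0225 = 0.3758
O = 0.2800 / √(0.3626 × 0.3758) = 0.2800 / 0.36914 = 0.7585
O = 0.7585 > 0.5 → Yes.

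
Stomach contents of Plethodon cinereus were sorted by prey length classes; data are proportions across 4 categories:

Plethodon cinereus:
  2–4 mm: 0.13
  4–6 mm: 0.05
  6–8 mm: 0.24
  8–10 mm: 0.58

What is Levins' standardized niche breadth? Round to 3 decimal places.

0.473

Σpᵢ² = 0.13² + 0.05² + 0.24² + 0.58² = 0.0169 + 0.0025 + 0.0576 + 0.3364 = 0.4134
B = 1 / 0.4134 = 2.41896
Bₛ = (B − 1)/(n − 1) = (2.41896 − 1)/(4 − 1) = 1.41896/3 = 0.47299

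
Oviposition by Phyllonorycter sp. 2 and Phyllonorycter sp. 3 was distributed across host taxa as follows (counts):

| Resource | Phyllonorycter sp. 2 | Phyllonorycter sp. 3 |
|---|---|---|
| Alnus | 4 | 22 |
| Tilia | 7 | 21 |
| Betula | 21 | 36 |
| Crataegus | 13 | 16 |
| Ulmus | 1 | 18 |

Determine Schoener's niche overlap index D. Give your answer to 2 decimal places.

0.72

Proportions for Phyllonorycter sp. 2 (n=46): 4/46=0.0870, 7/46=0.1522, 21/46=0.4565, 13/46=0.2826, 1/46=0.0217
Proportions for Phyllonorycter sp. 3 (n=113): 22/113=0.1947, 21/113=0.1858, 36/113=0.3186, 16/113=0.1416, 18/113=0.1593
Σ|p₁ᵢ − p₂ᵢ| = 0.1077 + 0.0336 + 0.1379 + 0.1410 + 0.1376 = 0.5578
D = 1 − ½ × 0.5578 = 1 − 0.27890 = 0.72110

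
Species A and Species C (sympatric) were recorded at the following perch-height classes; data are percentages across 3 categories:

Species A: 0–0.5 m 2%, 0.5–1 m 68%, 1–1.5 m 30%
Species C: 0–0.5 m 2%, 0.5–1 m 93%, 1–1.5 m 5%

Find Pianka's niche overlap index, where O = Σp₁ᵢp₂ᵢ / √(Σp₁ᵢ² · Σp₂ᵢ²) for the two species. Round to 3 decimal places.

0.935

Convert percentages to proportions (divide by 100).
Σ p₁ᵢp₂ᵢ = 0.0004 + 0.6324 + 0.0150 = 0.6478
Σp_1ᵢ² = 0.02² + 0.68² + 0.30² = 0.0004 + 0.4624 + 0.0900 = 0.5528
Σp_2ᵢ² = 0.02² + 0.93² + 0.05² = 0.0004 + 0.8649 + 0.0025 = 0.8678
O = 0.6478 / √(0.5528 × 0.8678) = 0.6478 / 0.692618 = 0.93529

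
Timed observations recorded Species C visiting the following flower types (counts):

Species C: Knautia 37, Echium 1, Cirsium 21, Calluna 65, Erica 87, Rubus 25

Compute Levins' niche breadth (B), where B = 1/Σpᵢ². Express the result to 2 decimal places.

3.91

Proportions for Species C (n=236): 37/236=0.1568, 1/236=0.0042, 21/236=0.0890, 65/236=0.2754, 87/236=0.3686, 25/236=0.1059
Σpᵢ² = 0.1568² + 0.0042² + 0.0890² + 0.2754² + 0.3686² + 0.1059² = 0.024586 + 0.000018 + 0.007921 + 0.075845 + 0.135866 + 0.011215 = 0.255451
B = 1 / 0.255451 = 3.9146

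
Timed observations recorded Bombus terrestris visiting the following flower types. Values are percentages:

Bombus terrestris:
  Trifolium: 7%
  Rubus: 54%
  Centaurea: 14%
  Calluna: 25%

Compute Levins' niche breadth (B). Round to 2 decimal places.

2.64

Convert percentages to proportions (divide by 100).
Σpᵢ² = 0.07² + 0.54² + 0.14² + 0.25² = 0.0049 + 0.2916 + 0.0196 + 0.0625 = 0.3786
B = 1 / 0.3786 = 2.6413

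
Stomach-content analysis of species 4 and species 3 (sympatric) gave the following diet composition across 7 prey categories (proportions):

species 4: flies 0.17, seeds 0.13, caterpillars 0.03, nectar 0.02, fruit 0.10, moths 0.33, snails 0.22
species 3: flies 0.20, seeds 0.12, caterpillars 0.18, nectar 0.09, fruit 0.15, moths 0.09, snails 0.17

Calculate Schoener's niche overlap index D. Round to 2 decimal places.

Σ|p₁ᵢ − p₂ᵢ| = 0.03 + 0.01 + 0.15 + 0.07 + 0.05 + 0.24 + 0.05 = 0.60
D = 1 − ½ × 0.60 = 1 − 0.300 = 0.7000

0.70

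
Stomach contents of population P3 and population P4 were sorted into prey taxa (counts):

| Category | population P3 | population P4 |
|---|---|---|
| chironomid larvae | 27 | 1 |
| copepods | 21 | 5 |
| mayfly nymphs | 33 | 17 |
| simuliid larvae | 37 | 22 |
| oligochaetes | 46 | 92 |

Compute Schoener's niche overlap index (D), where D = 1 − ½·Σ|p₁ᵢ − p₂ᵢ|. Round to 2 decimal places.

0.61

Proportions for population P3 (n=164): 27/164=0.1646, 21/164=0.1280, 33/164=0.2012, 37/164=0.2256, 46/164=0.2805
Proportions for population P4 (n=137): 1/137=0.0073, 5/137=0.0365, 17/137=0.1241, 22/137=0.1606, 92/137=0.6715
Σ|p₁ᵢ − p₂ᵢ| = 0.1573 + 0.0915 + 0.0771 + 0.0650 + 0.3910 = 0.7819
D = 1 − ½ × 0.7819 = 1 − 0.39095 = 0.60905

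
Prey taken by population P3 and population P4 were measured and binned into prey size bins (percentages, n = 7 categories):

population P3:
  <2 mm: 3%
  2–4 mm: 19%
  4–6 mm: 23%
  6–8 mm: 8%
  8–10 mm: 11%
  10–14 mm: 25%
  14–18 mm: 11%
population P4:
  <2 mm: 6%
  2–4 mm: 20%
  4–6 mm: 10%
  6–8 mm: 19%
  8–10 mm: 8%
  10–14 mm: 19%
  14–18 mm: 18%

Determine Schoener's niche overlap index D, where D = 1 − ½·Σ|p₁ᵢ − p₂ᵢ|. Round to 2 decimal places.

Convert percentages to proportions (divide by 100).
Σ|p₁ᵢ − p₂ᵢ| = 0.03 + 0.01 + 0.13 + 0.11 + 0.03 + 0.06 + 0.07 = 0.44
D = 1 − ½ × 0.44 = 1 − 0.220 = 0.7800

0.78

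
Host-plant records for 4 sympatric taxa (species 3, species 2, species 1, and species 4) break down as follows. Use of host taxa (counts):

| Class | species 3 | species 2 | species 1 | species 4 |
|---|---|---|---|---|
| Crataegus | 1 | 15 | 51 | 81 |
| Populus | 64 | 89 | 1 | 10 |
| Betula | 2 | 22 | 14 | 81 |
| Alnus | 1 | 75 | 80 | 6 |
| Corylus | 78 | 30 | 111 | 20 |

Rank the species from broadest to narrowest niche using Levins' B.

species 2 > species 1 > species 4 > species 3

Proportions for species 3 (n=146): 1/146=0.0068, 64/146=0.4384, 2/146=0.0137, 1/146=0.0068, 78/146=0.5342
Proportions for species 2 (n=231): 15/231=0.0649, 89/231=0.3853, 22/231=0.0952, 75/231=0.3247, 30/231=0.1299
Proportions for species 1 (n=257): 51/257=0.1984, 1/257=0.0039, 14/257=0.0545, 80/257=0.3113, 111/257=0.4319
Proportions for species 4 (n=198): 81/198=0.4091, 10/198=0.0505, 81/198=0.4091, 6/198=0.0303, 20/198=0.1010
Σp_3ᵢ² = 0.0068² + 0.4384² + 0.0137² + 0.0068² + 0.5342² = 0.000046 + 0.192195 + 0.000188 + 0.000046 + 0.285370 = 0.477845
B_3 = 1 / 0.477845 = 2.0927
Σp_2ᵢ² = 0.0649² + 0.3853² + 0.0952² + 0.3247² + 0.1299² = 0.004212 + 0.148456 + 0.009063 + 0.105430 + 0.016874 = 0.284035
B_2 = 1 / 0.284035 = 3.5207
Σp_1ᵢ² = 0.1984² + 0.0039² + 0.0545² + 0.3113² + 0.4319² = 0.039363 + 0.000015 + 0.002970 + 0.096908 + 0.186538 = 0.325794
B_1 = 1 / 0.325794 = 3.0694
Σp_4ᵢ² = 0.4091² + 0.0505² + 0.4091² + 0.0303² + 0.1010² = 0.167363 + 0.002550 + 0.167363 + 0.000918 + 0.010201 = 0.348395
B_4 = 1 / 0.348395 = 2.8703
Ranking by B (broadest → narrowest): species 2 (3.52) > species 1 (3.07) > species 4 (2.87) > species 3 (2.09)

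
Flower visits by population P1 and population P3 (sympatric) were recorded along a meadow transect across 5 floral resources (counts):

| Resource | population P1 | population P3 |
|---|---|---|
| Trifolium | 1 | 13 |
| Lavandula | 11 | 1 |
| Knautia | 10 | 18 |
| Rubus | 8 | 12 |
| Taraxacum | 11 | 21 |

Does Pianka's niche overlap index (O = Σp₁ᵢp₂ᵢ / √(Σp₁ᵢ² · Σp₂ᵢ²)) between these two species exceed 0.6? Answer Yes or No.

Proportions for population P1 (n=41): 1/41=0.0244, 11/41=0.2683, 10/41=0.2439, 8/41=0.1951, 11/41=0.2683
Proportions for population P3 (n=65): 13/65=0.2000, 1/65=0.0154, 18/65=0.2769, 12/65=0.1846, 21/65=0.3231
Σ p₁ᵢp₂ᵢ = 0.004880 + 0.004132 + 0.067536 + 0.036015 + 0.086688 = 0.199251
Σp_1ᵢ² = 0.0244² + 0.2683² + 0.2439² + 0.1951² + 0.2683² = 0.000595 + 0.071985 + 0.059487 + 0.038064 + 0.071985 = 0.242116
Σp_2ᵢ² = 0.2000² + 0.0154² + 0.2769² + 0.1846² + 0.3231² = 0.040000 + 0.000237 + 0.076674 + 0.034077 + 0.104394 = 0.255382
O = 0.199251 / √(0.242116 × 0.255382) = 0.199251 / 0.2486605 = 0.8013
O = 0.8013 > 0.6 → Yes.

Yes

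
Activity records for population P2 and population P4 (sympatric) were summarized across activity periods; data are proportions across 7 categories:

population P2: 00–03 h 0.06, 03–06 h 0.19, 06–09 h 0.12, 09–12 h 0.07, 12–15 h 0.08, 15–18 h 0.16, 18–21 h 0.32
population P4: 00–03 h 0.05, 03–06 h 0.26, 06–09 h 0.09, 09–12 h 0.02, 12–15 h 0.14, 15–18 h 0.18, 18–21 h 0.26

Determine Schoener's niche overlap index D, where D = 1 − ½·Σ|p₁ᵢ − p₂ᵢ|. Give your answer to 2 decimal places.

Σ|p₁ᵢ − p₂ᵢ| = 0.01 + 0.07 + 0.03 + 0.05 + 0.06 + 0.02 + 0.06 = 0.30
D = 1 − ½ × 0.30 = 1 − 0.150 = 0.8500

0.85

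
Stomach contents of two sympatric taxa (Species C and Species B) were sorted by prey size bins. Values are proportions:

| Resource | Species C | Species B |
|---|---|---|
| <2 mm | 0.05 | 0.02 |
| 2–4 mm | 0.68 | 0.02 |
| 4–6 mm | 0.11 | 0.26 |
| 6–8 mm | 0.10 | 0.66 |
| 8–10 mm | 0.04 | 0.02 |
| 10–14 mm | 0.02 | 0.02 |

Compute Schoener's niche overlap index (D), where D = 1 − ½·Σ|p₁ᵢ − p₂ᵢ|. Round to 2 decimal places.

Σ|p₁ᵢ − p₂ᵢ| = 0.03 + 0.66 + 0.15 + 0.56 + 0.02 + 0.00 = 1.42
D = 1 − ½ × 1.42 = 1 − 0.710 = 0.2900

0.29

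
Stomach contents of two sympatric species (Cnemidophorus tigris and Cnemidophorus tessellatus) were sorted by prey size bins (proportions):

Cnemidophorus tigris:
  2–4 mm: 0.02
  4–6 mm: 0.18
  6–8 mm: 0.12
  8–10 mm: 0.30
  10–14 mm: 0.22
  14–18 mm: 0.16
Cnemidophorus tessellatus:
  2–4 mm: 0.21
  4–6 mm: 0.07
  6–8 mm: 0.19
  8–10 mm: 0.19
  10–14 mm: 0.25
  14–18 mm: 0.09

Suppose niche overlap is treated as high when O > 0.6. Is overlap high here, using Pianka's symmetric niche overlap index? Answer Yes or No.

Σ p₁ᵢp₂ᵢ = 0.0042 + 0.0126 + 0.0228 + 0.0570 + 0.0550 + 0.0144 = 0.1660
Σp_1ᵢ² = 0.02² + 0.18² + 0.12² + 0.30² + 0.22² + 0.16² = 0.0004 + 0.0324 + 0.0144 + 0.0900 + 0.0484 + 0.0256 = 0.2112
Σp_2ᵢ² = 0.21² + 0.07² + 0.19² + 0.19² + 0.25² + 0.09² = 0.0441 + 0.0049 + 0.0361 + 0.0361 + 0.0625 + 0.0081 = 0.1918
O = 0.1660 / √(0.2112 × 0.1918) = 0.1660 / 0.20127 = 0.8248
O = 0.8248 > 0.6 → Yes.

Yes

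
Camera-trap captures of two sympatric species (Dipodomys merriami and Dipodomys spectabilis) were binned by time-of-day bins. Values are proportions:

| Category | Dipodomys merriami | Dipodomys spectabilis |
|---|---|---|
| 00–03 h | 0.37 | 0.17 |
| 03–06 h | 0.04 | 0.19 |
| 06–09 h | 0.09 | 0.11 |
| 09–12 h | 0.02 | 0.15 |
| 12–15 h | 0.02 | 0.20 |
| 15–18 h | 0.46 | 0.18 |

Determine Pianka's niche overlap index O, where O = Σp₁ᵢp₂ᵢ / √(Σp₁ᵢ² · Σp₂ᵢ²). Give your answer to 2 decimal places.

Σ p₁ᵢp₂ᵢ = 0.0629 + 0.0076 + 0.0099 + 0.0030 + 0.0040 + 0.0828 = 0.1702
Σp_1ᵢ² = 0.37² + 0.04² + 0.09² + 0.02² + 0.02² + 0.46² = 0.1369 + 0.0016 + 0.0081 + 0.0004 + 0.0004 + 0.2116 = 0.3590
Σp_2ᵢ² = 0.17² + 0.19² + 0.11² + 0.15² + 0.20² + 0.18² = 0.0289 + 0.0361 + 0.0121 + 0.0225 + 0.0400 + 0.0324 = 0.1720
O = 0.1702 / √(0.3590 × 0.1720) = 0.1702 / 0.24849 = 0.6849

0.68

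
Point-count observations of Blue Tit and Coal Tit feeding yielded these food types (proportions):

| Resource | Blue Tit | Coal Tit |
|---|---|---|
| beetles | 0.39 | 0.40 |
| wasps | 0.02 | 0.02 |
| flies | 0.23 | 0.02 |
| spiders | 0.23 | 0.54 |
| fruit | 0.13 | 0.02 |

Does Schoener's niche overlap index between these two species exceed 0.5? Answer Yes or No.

Σ|p₁ᵢ − p₂ᵢ| = 0.01 + 0.00 + 0.21 + 0.31 + 0.11 = 0.64
D = 1 − ½ × 0.64 = 1 − 0.320 = 0.6800
D = 0.6800 > 0.5 → Yes.

Yes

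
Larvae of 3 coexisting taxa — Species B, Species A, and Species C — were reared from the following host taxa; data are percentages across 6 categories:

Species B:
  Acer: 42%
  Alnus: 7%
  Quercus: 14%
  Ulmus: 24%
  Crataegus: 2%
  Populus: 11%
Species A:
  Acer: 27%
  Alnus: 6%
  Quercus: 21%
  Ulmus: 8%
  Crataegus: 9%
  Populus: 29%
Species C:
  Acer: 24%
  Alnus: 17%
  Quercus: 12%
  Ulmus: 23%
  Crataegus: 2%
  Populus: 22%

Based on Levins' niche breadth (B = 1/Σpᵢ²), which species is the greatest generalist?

Convert percentages to proportions (divide by 100).
Σp_Bᵢ² = 0.42² + 0.07² + 0.14² + 0.24² + 0.02² + 0.11² = 0.1764 + 0.0049 + 0.0196 + 0.0576 + 0.0004 + 0.0121 = 0.2710
B_B = 1 / 0.2710 = 3.6900
Σp_Aᵢ² = 0.27² + 0.06² + 0.21² + 0.08² + 0.09² + 0.29² = 0.0729 + 0.0036 + 0.0441 + 0.0064 + 0.0081 + 0.0841 = 0.2192
B_A = 1 / 0.2192 = 4.5620
Σp_Cᵢ² = 0.24² + 0.17² + 0.12² + 0.23² + 0.02² + 0.22² = 0.0576 + 0.0289 + 0.0144 + 0.0529 + 0.0004 + 0.0484 = 0.2026
B_C = 1 / 0.2026 = 4.9358
Highest B → broadest niche (most generalist): Species C (B = 4.94).

Species C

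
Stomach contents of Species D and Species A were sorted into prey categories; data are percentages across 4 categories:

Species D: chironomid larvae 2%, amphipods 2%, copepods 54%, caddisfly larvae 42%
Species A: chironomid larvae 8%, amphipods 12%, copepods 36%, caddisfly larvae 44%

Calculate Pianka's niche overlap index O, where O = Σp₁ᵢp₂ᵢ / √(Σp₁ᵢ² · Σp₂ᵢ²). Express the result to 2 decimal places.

Convert percentages to proportions (divide by 100).
Σ p₁ᵢp₂ᵢ = 0.0016 + 0.0024 + 0.1944 + 0.1848 = 0.3832
Σp_1ᵢ² = 0.02² + 0.02² + 0.54² + 0.42² = 0.0004 + 0.0004 + 0.2916 + 0.1764 = 0.4688
Σp_2ᵢ² = 0.08² + 0.12² + 0.36² + 0.44² = 0.0064 + 0.0144 + 0.1296 + 0.1936 = 0.3440
O = 0.3832 / √(0.4688 × 0.3440) = 0.3832 / 0.40158 = 0.9542

0.95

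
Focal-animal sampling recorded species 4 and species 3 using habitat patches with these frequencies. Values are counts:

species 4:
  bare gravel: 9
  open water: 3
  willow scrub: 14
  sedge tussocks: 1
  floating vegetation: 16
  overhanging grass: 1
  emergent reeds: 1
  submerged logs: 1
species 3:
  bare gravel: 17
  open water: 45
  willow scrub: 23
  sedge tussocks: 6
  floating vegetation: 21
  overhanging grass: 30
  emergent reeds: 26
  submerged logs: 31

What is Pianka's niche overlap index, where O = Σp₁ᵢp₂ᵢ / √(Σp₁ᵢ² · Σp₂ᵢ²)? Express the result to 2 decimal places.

0.58

Proportions for species 4 (n=46): 9/46=0.1957, 3/46=0.0652, 14/46=0.3043, 1/46=0.0217, 16/46=0.3478, 1/46=0.0217, 1/46=0.0217, 1/46=0.0217
Proportions for species 3 (n=199): 17/199=0.0854, 45/199=0.2261, 23/199=0.1156, 6/199=0.0302, 21/199=0.1055, 30/199=0.1508, 26/199=0.1307, 31/199=0.1558
Σ p₁ᵢp₂ᵢ = 0.016713 + 0.014742 + 0.035177 + 0.000655 + 0.036693 + 0.003272 + 0.002836 + 0.003381 = 0.113469
Σp_1ᵢ² = 0.1957² + 0.0652² + 0.3043² + 0.0217² + 0.3478² + 0.0217² + 0.0217² + 0.0217² = 0.038298 + 0.004251 + 0.092598 + 0.000471 + 0.120965 + 0.000471 + 0.000471 + 0.000471 = 0.257996
Σp_2ᵢ² = 0.0854² + 0.2261² + 0.1156² + 0.0302² + 0.1055² + 0.1508² + 0.1307² + 0.1558² = 0.007293 + 0.051121 + 0.013363 + 0.000912 + 0.011130 + 0.022741 + 0.017082 + 0.024274 = 0.147916
O = 0.113469 / √(0.257996 × 0.147916) = 0.113469 / 0.1953503 = 0.5808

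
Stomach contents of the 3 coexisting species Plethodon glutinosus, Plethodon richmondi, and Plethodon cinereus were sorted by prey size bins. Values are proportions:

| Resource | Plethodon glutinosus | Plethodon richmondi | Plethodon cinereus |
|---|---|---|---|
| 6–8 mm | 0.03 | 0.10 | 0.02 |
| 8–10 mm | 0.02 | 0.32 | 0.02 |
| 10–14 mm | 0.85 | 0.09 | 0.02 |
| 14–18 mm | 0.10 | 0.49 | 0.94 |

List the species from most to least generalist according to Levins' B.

Plethodon richmondi > Plethodon glutinosus > Plethodon cinereus

Σp_glutᵢ² = 0.03² + 0.02² + 0.85² + 0.10² = 0.0009 + 0.0004 + 0.7225 + 0.0100 = 0.7338
B_glut = 1 / 0.7338 = 1.3628
Σp_richᵢ² = 0.10² + 0.32² + 0.09² + 0.49² = 0.0100 + 0.1024 + 0.0081 + 0.2401 = 0.3606
B_rich = 1 / 0.3606 = 2.7732
Σp_cineᵢ² = 0.02² + 0.02² + 0.02² + 0.94² = 0.0004 + 0.0004 + 0.0004 + 0.8836 = 0.8848
B_cine = 1 / 0.8848 = 1.1302
Ranking by B (broadest → narrowest): Plethodon richmondi (2.77) > Plethodon glutinosus (1.36) > Plethodon cinereus (1.13)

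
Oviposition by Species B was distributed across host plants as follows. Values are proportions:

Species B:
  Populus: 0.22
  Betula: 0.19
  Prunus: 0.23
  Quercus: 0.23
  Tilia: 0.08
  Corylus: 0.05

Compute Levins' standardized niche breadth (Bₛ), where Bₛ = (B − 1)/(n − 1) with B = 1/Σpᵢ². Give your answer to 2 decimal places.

Σpᵢ² = 0.22² + 0.19² + 0.23² + 0.23² + 0.08² + 0.05² = 0.0484 + 0.0361 + 0.0529 + 0.0529 + 0.0064 + 0.0025 = 0.1992
B = 1 / 0.1992 = 5.0201
Bₛ = (B − 1)/(n − 1) = (5.0201 − 1)/(6 − 1) = 4.0201/5 = 0.8040

0.80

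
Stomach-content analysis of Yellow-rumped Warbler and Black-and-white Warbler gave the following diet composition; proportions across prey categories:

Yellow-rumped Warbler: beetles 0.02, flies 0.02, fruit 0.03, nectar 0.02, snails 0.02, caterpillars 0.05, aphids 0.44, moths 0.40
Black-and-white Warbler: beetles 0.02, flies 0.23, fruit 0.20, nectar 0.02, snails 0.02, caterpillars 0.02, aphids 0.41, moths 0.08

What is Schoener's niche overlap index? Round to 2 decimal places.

0.62

Σ|p₁ᵢ − p₂ᵢ| = 0.00 + 0.21 + 0.17 + 0.00 + 0.00 + 0.03 + 0.03 + 0.32 = 0.76
D = 1 − ½ × 0.76 = 1 − 0.380 = 0.6200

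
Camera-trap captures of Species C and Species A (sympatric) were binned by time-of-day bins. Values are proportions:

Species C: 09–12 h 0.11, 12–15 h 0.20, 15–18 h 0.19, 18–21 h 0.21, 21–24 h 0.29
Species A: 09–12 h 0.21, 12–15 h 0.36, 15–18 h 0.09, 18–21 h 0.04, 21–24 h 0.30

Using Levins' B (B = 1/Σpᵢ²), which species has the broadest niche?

Σp_Cᵢ² = 0.11² + 0.20² + 0.19² + 0.21² + 0.29² = 0.0121 + 0.0400 + 0.0361 + 0.0441 + 0.0841 = 0.2164
B_C = 1 / 0.2164 = 4.6211
Σp_Aᵢ² = 0.21² + 0.36² + 0.09² + 0.04² + 0.30² = 0.0441 + 0.1296 + 0.0081 + 0.0016 + 0.0900 = 0.2734
B_A = 1 / 0.2734 = 3.6576
Highest B → broadest niche (most generalist): Species C (B = 4.62).

Species C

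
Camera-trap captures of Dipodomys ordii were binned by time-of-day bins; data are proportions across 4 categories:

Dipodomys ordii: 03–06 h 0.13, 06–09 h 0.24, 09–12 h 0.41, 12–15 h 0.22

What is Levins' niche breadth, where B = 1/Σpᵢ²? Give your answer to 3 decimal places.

Σpᵢ² = 0.13² + 0.24² + 0.41² + 0.22² = 0.0169 + 0.0576 + 0.1681 + 0.0484 = 0.2910
B = 1 / 0.2910 = 3.43643

3.436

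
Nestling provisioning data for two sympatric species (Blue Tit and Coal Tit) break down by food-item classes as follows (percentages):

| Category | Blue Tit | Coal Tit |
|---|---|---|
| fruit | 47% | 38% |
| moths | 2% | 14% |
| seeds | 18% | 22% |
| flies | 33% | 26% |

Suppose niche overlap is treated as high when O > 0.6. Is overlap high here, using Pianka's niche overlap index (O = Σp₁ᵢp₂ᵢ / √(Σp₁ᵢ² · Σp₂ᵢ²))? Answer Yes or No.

Yes

Convert percentages to proportions (divide by 100).
Σ p₁ᵢp₂ᵢ = 0.1786 + 0.0028 + 0.0396 + 0.0858 = 0.3068
Σp_1ᵢ² = 0.47² + 0.02² + 0.18² + 0.33² = 0.2209 + 0.0004 + 0.0324 + 0.1089 = 0.3626
Σp_2ᵢ² = 0.38² + 0.14² + 0.22² + 0.26² = 0.1444 + 0.0196 + 0.0484 + 0.0676 = 0.2800
O = 0.3068 / √(0.3626 × 0.2800) = 0.3068 / 0.31863 = 0.9629
O = 0.9629 > 0.6 → Yes.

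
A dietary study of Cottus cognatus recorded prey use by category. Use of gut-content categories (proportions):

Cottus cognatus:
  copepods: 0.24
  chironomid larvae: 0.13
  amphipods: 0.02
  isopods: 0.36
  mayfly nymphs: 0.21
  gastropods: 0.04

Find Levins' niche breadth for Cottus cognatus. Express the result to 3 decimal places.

3.997

Σpᵢ² = 0.24² + 0.13² + 0.02² + 0.36² + 0.21² + 0.04² = 0.0576 + 0.0169 + 0.0004 + 0.1296 + 0.0441 + 0.0016 = 0.2502
B = 1 / 0.2502 = 3.99680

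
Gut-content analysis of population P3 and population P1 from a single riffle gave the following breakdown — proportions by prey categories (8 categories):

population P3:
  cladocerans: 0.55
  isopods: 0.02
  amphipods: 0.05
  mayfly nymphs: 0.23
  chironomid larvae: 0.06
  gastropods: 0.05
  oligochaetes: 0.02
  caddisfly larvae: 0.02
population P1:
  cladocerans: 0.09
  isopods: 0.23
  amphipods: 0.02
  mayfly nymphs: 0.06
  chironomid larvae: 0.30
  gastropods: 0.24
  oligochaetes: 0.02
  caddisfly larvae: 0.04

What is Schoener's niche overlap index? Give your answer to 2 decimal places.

Σ|p₁ᵢ − p₂ᵢ| = 0.46 + 0.21 + 0.03 + 0.17 + 0.24 + 0.19 + 0.00 + 0.02 = 1.32
D = 1 − ½ × 1.32 = 1 − 0.660 = 0.3400

0.34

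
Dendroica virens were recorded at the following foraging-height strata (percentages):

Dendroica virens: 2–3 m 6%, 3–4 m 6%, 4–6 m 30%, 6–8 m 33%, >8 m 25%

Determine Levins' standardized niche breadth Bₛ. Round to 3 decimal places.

Convert percentages to proportions (divide by 100).
Σpᵢ² = 0.06² + 0.06² + 0.30² + 0.33² + 0.25² = 0.0036 + 0.0036 + 0.0900 + 0.1089 + 0.0625 = 0.2686
B = 1 / 0.2686 = 3.72301
Bₛ = (B − 1)/(n − 1) = (3.72301 − 1)/(5 − 1) = 2.72301/4 = 0.68075

0.681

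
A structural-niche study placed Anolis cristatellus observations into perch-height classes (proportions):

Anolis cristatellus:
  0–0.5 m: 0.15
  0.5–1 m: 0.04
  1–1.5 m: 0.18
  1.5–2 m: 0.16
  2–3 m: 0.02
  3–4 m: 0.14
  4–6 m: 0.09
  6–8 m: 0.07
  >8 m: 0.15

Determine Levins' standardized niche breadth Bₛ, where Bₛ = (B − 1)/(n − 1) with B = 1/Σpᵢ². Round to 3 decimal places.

Σpᵢ² = 0.15² + 0.04² + 0.18² + 0.16² + 0.02² + 0.14² + 0.09² + 0.07² + 0.15² = 0.0225 + 0.0016 + 0.0324 + 0.0256 + 0.0004 + 0.0196 + 0.0081 + 0.0049 + 0.0225 = 0.1376
B = 1 / 0.1376 = 7.26744
Bₛ = (B − 1)/(n − 1) = (7.26744 − 1)/(9 − 1) = 6.26744/8 = 0.78343

0.783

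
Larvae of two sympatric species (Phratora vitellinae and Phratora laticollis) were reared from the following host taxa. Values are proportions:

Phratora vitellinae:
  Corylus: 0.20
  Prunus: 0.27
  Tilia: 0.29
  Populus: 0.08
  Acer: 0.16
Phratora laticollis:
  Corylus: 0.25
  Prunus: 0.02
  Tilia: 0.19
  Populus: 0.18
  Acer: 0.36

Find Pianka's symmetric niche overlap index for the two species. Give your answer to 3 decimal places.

0.746

Σ p₁ᵢp₂ᵢ = 0.0500 + 0.0054 + 0.0551 + 0.0144 + 0.0576 = 0.1825
Σp_1ᵢ² = 0.20² + 0.27² + 0.29² + 0.08² + 0.16² = 0.0400 + 0.0729 + 0.0841 + 0.0064 + 0.0256 = 0.2290
Σp_2ᵢ² = 0.25² + 0.02² + 0.19² + 0.18² + 0.36² = 0.0625 + 0.0004 + 0.0361 + 0.0324 + 0.1296 = 0.2610
O = 0.1825 / √(0.2290 × 0.2610) = 0.1825 / 0.244477 = 0.74649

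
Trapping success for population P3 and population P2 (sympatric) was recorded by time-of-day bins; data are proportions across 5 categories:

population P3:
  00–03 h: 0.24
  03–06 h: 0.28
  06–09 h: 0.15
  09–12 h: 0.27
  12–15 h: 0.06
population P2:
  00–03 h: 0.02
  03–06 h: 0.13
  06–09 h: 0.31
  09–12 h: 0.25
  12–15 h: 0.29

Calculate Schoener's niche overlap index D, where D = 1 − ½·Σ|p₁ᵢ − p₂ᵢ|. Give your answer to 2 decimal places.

0.61

Σ|p₁ᵢ − p₂ᵢ| = 0.22 + 0.15 + 0.16 + 0.02 + 0.23 = 0.78
D = 1 − ½ × 0.78 = 1 − 0.390 = 0.6100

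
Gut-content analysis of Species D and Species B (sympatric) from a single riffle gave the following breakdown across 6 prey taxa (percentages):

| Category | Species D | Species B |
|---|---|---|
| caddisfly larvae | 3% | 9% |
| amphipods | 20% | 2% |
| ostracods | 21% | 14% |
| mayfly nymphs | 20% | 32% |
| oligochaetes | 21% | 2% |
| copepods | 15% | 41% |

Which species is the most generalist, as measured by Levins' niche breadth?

Species D

Convert percentages to proportions (divide by 100).
Σp_Dᵢ² = 0.03² + 0.20² + 0.21² + 0.20² + 0.21² + 0.15² = 0.0009 + 0.0400 + 0.0441 + 0.0400 + 0.0441 + 0.0225 = 0.1916
B_D = 1 / 0.1916 = 5.2192
Σp_Bᵢ² = 0.09² + 0.02² + 0.14² + 0.32² + 0.02² + 0.41² = 0.0081 + 0.0004 + 0.0196 + 0.1024 + 0.0004 + 0.1681 = 0.2990
B_B = 1 / 0.2990 = 3.3445
Highest B → broadest niche (most generalist): Species D (B = 5.22).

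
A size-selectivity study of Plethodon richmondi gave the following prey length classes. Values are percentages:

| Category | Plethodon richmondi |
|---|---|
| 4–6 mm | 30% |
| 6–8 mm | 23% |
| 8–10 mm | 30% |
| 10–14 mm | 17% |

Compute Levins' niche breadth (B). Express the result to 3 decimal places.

3.820

Convert percentages to proportions (divide by 100).
Σpᵢ² = 0.30² + 0.23² + 0.30² + 0.17² = 0.0900 + 0.0529 + 0.0900 + 0.0289 = 0.2618
B = 1 / 0.2618 = 3.81971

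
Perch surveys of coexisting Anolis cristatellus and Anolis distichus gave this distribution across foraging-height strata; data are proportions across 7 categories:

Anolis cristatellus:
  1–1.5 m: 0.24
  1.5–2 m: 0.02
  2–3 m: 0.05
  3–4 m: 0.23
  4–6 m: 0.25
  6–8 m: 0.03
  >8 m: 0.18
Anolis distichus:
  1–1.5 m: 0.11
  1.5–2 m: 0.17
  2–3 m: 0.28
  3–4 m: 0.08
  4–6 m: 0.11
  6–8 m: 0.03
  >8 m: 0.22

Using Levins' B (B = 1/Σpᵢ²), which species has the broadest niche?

Σp_crisᵢ² = 0.24² + 0.02² + 0.05² + 0.23² + 0.25² + 0.03² + 0.18² = 0.0576 + 0.0004 + 0.0025 + 0.0529 + 0.0625 + 0.0009 + 0.0324 = 0.2092
B_cris = 1 / 0.2092 = 4.7801
Σp_distᵢ² = 0.11² + 0.17² + 0.28² + 0.08² + 0.11² + 0.03² + 0.22² = 0.0121 + 0.0289 + 0.0784 + 0.0064 + 0.0121 + 0.0009 + 0.0484 = 0.1872
B_dist = 1 / 0.1872 = 5.3419
Highest B → broadest niche (most generalist): Anolis distichus (B = 5.34).

Anolis distichus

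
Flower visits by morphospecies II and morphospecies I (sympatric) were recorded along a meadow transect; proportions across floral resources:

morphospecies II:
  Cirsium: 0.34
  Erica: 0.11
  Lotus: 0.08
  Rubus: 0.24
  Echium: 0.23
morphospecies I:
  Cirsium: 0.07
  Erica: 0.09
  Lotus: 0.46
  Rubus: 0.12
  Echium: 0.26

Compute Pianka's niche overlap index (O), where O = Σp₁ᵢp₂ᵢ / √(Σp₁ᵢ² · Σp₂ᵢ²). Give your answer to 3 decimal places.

Σ p₁ᵢp₂ᵢ = 0.0238 + 0.0099 + 0.0368 + 0.0288 + 0.0598 = 0.1591
Σp_1ᵢ² = 0.34² + 0.11² + 0.08² + 0.24² + 0.23² = 0.1156 + 0.0121 + 0.0064 + 0.0576 + 0.0529 = 0.2446
Σp_2ᵢ² = 0.07² + 0.09² + 0.46² + 0.12² + 0.26² = 0.0049 + 0.0081 + 0.2116 + 0.0144 + 0.0676 = 0.3066
O = 0.1591 / √(0.2446 × 0.3066) = 0.1591 / 0.273851 = 0.58097

0.581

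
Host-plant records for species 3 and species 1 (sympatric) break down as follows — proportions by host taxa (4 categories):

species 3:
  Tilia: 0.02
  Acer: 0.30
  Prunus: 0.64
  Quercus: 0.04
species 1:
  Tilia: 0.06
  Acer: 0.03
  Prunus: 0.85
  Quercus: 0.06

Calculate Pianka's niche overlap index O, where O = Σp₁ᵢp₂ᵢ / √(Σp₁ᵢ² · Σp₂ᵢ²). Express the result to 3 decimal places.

Σ p₁ᵢp₂ᵢ = 0.0012 + 0.0090 + 0.5440 + 0.0024 = 0.5566
Σp_1ᵢ² = 0.02² + 0.30² + 0.64² + 0.04² = 0.0004 + 0.0900 + 0.4096 + 0.0016 = 0.5016
Σp_2ᵢ² = 0.06² + 0.03² + 0.85² + 0.06² = 0.0036 + 0.0009 + 0.7225 + 0.0036 = 0.7306
O = 0.5566 / √(0.5016 × 0.7306) = 0.5566 / 0.605367 = 0.91944

0.919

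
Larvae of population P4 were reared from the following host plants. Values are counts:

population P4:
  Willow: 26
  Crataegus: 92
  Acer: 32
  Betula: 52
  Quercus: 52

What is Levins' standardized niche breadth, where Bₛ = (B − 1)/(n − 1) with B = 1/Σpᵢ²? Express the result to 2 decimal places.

Proportions for population P4 (n=254): 26/254=0.1024, 92/254=0.3622, 32/254=0.1260, 52/254=0.2047, 52/254=0.2047
Σpᵢ² = 0.1024² + 0.3622² + 0.1260² + 0.2047² + 0.2047² = 0.010486 + 0.131189 + 0.015876 + 0.041902 + 0.041902 = 0.241355
B = 1 / 0.241355 = 4.1433
Bₛ = (B − 1)/(n − 1) = (4.1433 − 1)/(5 − 1) = 3.1433/4 = 0.7858

0.79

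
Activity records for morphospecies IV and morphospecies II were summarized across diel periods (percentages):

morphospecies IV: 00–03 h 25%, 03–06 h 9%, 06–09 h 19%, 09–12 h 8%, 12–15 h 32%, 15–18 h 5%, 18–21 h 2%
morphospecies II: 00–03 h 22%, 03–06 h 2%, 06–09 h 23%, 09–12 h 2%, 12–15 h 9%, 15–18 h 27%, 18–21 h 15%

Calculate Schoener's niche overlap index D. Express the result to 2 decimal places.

0.61

Convert percentages to proportions (divide by 100).
Σ|p₁ᵢ − p₂ᵢ| = 0.03 + 0.07 + 0.04 + 0.06 + 0.23 + 0.22 + 0.13 = 0.78
D = 1 − ½ × 0.78 = 1 − 0.390 = 0.6100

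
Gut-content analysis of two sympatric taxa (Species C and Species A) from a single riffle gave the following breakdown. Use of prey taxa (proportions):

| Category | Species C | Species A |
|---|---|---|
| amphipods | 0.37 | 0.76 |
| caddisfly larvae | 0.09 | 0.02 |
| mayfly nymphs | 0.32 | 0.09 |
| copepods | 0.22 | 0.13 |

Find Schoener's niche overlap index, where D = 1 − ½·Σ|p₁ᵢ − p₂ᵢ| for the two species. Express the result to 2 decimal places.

0.61

Σ|p₁ᵢ − p₂ᵢ| = 0.39 + 0.07 + 0.23 + 0.09 = 0.78
D = 1 − ½ × 0.78 = 1 − 0.390 = 0.6100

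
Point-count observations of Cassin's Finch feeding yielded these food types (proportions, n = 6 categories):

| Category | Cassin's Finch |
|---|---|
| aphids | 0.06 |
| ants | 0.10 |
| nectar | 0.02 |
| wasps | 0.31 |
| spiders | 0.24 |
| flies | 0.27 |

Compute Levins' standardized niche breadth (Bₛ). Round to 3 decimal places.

0.631

Σpᵢ² = 0.06² + 0.10² + 0.02² + 0.31² + 0.24² + 0.27² = 0.0036 + 0.0100 + 0.0004 + 0.0961 + 0.0576 + 0.0729 = 0.2406
B = 1 / 0.2406 = 4.15628
Bₛ = (B − 1)/(n − 1) = (4.15628 − 1)/(6 − 1) = 3.15628/5 = 0.63126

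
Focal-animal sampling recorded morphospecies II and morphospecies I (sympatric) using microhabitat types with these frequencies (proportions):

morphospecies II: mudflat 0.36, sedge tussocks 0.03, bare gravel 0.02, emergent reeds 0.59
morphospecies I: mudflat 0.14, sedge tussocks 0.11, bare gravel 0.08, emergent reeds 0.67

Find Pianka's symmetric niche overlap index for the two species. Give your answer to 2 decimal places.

0.93

Σ p₁ᵢp₂ᵢ = 0.0504 + 0.0033 + 0.0016 + 0.3953 = 0.4506
Σp_1ᵢ² = 0.36² + 0.03² + 0.02² + 0.59² = 0.1296 + 0.0009 + 0.0004 + 0.3481 = 0.4790
Σp_2ᵢ² = 0.14² + 0.11² + 0.08² + 0.67² = 0.0196 + 0.0121 + 0.0064 + 0.4489 = 0.4870
O = 0.4506 / √(0.4790 × 0.4870) = 0.4506 / 0.48298 = 0.9330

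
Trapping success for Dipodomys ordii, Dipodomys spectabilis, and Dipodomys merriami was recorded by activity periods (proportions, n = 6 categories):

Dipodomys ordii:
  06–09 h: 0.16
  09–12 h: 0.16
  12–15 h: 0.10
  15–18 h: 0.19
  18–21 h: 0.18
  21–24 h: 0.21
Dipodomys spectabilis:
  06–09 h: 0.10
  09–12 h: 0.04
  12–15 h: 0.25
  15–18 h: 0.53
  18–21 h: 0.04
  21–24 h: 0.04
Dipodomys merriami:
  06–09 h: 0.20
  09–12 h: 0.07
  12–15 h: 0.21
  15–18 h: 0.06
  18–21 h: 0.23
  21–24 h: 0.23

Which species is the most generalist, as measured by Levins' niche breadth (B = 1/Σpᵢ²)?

Dipodomys ordii

Σp_ordiᵢ² = 0.16² + 0.16² + 0.10² + 0.19² + 0.18² + 0.21² = 0.0256 + 0.0256 + 0.0100 + 0.0361 + 0.0324 + 0.0441 = 0.1738
B_ordi = 1 / 0.1738 = 5.7537
Σp_specᵢ² = 0.10² + 0.04² + 0.25² + 0.53² + 0.04² + 0.04² = 0.0100 + 0.0016 + 0.0625 + 0.2809 + 0.0016 + 0.0016 = 0.3582
B_spec = 1 / 0.3582 = 2.7917
Σp_merrᵢ² = 0.20² + 0.07² + 0.21² + 0.06² + 0.23² + 0.23² = 0.0400 + 0.0049 + 0.0441 + 0.0036 + 0.0529 + 0.0529 = 0.1984
B_merr = 1 / 0.1984 = 5.0403
Highest B → broadest niche (most generalist): Dipodomys ordii (B = 5.75).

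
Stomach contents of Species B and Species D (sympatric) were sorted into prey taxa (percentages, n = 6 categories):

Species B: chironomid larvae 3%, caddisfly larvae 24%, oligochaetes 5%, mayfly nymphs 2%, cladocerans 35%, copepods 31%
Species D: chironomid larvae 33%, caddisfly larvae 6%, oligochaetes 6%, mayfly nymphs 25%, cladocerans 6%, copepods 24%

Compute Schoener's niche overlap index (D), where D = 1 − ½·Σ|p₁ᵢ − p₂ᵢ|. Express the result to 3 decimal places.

Convert percentages to proportions (divide by 100).
Σ|p₁ᵢ − p₂ᵢ| = 0.30 + 0.18 + 0.01 + 0.23 + 0.29 + 0.07 = 1.08
D = 1 − ½ × 1.08 = 1 − 0.540 = 0.46000

0.460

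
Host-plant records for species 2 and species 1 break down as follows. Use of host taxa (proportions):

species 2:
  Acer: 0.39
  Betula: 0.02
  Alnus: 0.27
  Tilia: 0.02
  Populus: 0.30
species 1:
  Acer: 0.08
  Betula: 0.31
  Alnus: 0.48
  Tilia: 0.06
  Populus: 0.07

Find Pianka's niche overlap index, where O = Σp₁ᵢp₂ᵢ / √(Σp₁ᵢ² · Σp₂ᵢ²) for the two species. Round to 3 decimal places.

0.576

Σ p₁ᵢp₂ᵢ = 0.0312 + 0.0062 + 0.1296 + 0.0012 + 0.0210 = 0.1892
Σp_1ᵢ² = 0.39² + 0.02² + 0.27² + 0.02² + 0.30² = 0.1521 + 0.0004 + 0.0729 + 0.0004 + 0.0900 = 0.3158
Σp_2ᵢ² = 0.08² + 0.31² + 0.48² + 0.06² + 0.07² = 0.0064 + 0.0961 + 0.2304 + 0.0036 + 0.0049 = 0.3414
O = 0.1892 / √(0.3158 × 0.3414) = 0.1892 / 0.328351 = 0.57621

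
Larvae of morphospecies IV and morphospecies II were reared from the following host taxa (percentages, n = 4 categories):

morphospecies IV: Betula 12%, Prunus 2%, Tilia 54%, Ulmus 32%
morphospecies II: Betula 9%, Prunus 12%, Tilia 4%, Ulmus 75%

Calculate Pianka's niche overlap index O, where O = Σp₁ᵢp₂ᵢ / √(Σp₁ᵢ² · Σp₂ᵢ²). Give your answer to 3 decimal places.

Convert percentages to proportions (divide by 100).
Σ p₁ᵢp₂ᵢ = 0.0108 + 0.0024 + 0.0216 + 0.2400 = 0.2748
Σp_1ᵢ² = 0.12² + 0.02² + 0.54² + 0.32² = 0.0144 + 0.0004 + 0.2916 + 0.1024 = 0.4088
Σp_2ᵢ² = 0.09² + 0.12² + 0.04² + 0.75² = 0.0081 + 0.0144 + 0.0016 + 0.5625 = 0.5866
O = 0.2748 / √(0.4088 × 0.5866) = 0.2748 / 0.489696 = 0.56116

0.561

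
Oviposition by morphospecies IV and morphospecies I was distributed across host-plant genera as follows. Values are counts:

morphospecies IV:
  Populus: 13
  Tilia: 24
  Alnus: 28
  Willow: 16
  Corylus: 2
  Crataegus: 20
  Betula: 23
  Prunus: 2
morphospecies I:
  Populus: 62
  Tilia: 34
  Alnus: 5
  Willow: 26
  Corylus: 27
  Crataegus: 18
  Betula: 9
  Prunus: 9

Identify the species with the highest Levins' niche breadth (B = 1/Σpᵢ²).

Proportions for morphospecies IV (n=128): 13/128=0.1016, 24/128=0.1875, 28/128=0.2188, 16/128=0.1250, 2/128=0.0156, 20/128=0.1563, 23/128=0.1797, 2/128=0.0156
Proportions for morphospecies I (n=190): 62/190=0.3263, 34/190=0.1789, 5/190=0.0263, 26/190=0.1368, 27/190=0.1421, 18/190=0.0947, 9/190=0.0474, 9/190=0.0474
Σp_IVᵢ² = 0.1016² + 0.1875² + 0.2188² + 0.1250² + 0.0156² + 0.1563² + 0.1797² + 0.0156² = 0.010323 + 0.035156 + 0.047873 + 0.015625 + 0.000243 + 0.024430 + 0.032292 + 0.000243 = 0.166185
B_IV = 1 / 0.166185 = 6.0174
Σp_Iᵢ² = 0.3263² + 0.1789² + 0.0263² + 0.1368² + 0.1421² + 0.0947² + 0.0474² + 0.0474² = 0.106472 + 0.032005 + 0.000692 + 0.018714 + 0.020192 + 0.008968 + 0.002247 + 0.002247 = 0.191537
B_I = 1 / 0.191537 = 5.2209
Highest B → broadest niche (most generalist): morphospecies IV (B = 6.02).

morphospecies IV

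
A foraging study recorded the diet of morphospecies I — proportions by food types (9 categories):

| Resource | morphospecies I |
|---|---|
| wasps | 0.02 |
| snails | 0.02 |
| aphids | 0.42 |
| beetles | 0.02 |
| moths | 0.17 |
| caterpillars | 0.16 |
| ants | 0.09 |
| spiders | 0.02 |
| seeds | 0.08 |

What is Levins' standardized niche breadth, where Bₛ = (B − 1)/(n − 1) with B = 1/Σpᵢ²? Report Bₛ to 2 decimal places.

Σpᵢ² = 0.02² + 0.02² + 0.42² + 0.02² + 0.17² + 0.16² + 0.09² + 0.02² + 0.08² = 0.0004 + 0.0004 + 0.1764 + 0.0004 + 0.0289 + 0.0256 + 0.0081 + 0.0004 + 0.0064 = 0.2470
B = 1 / 0.2470 = 4.0486
Bₛ = (B − 1)/(n − 1) = (4.0486 − 1)/(9 − 1) = 3.0486/8 = 0.3811

0.38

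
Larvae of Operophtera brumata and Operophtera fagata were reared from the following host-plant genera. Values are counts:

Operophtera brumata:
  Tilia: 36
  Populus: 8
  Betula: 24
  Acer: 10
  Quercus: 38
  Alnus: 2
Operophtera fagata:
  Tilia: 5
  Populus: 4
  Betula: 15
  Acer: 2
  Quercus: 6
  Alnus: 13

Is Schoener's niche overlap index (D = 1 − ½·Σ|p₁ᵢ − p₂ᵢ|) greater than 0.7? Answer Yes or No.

Proportions for Operophtera brumata (n=118): 36/118=0.3051, 8/118=0.0678, 24/118=0.2034, 10/118=0.0847, 38/118=0.3220, 2/118=0.0169
Proportions for Operophtera fagata (n=45): 5/45=0.1111, 4/45=0.0889, 15/45=0.3333, 2/45=0.0444, 6/45=0.1333, 13/45=0.2889
Σ|p₁ᵢ − p₂ᵢ| = 0.1940 + 0.0211 + 0.1299 + 0.0403 + 0.1887 + 0.2720 = 0.8460
D = 1 − ½ × 0.8460 = 1 − 0.42300 = 0.57700
D = 0.57700 < 0.7 → No.

No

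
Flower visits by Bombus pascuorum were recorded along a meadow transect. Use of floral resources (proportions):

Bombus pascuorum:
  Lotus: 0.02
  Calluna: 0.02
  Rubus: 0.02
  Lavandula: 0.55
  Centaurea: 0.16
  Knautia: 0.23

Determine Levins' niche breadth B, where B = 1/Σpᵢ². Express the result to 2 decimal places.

2.62

Σpᵢ² = 0.02² + 0.02² + 0.02² + 0.55² + 0.16² + 0.23² = 0.0004 + 0.0004 + 0.0004 + 0.3025 + 0.0256 + 0.0529 = 0.3822
B = 1 / 0.3822 = 2.6164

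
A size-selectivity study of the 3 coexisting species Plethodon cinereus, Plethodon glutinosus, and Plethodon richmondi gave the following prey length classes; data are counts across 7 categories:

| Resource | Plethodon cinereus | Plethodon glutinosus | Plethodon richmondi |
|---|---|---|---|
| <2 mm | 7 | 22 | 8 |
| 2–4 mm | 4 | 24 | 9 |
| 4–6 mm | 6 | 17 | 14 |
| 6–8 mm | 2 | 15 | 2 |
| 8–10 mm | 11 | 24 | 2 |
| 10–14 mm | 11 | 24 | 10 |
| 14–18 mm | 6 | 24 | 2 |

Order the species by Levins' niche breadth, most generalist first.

Plethodon glutinosus > Plethodon cinereus > Plethodon richmondi

Proportions for Plethodon cinereus (n=47): 7/47=0.1489, 4/47=0.0851, 6/47=0.1277, 2/47=0.0426, 11/47=0.2340, 11/47=0.2340, 6/47=0.1277
Proportions for Plethodon glutinosus (n=150): 22/150=0.1467, 24/150=0.1600, 17/150=0.1133, 15/150=0.1000, 24/150=0.1600, 24/150=0.1600, 24/150=0.1600
Proportions for Plethodon richmondi (n=47): 8/47=0.1702, 9/47=0.1915, 14/47=0.2979, 2/47=0.0426, 2/47=0.0426, 10/47=0.2128, 2/47=0.0426
Σp_cineᵢ² = 0.1489² + 0.0851² + 0.1277² + 0.0426² + 0.2340² + 0.2340² + 0.1277² = 0.022171 + 0.007242 + 0.016307 + 0.001815 + 0.054756 + 0.054756 + 0.016307 = 0.173354
B_cine = 1 / 0.173354 = 5.7685
Σp_glutᵢ² = 0.1467² + 0.1600² + 0.1133² + 0.1000² + 0.1600² + 0.1600² + 0.1600² = 0.021521 + 0.025600 + 0.012837 + 0.010000 + 0.025600 + 0.025600 + 0.025600 = 0.146758
B_glut = 1 / 0.146758 = 6.8139
Σp_richᵢ² = 0.1702² + 0.1915² + 0.2979² + 0.0426² + 0.0426² + 0.2128² + 0.0426² = 0.028968 + 0.036672 + 0.088744 + 0.001815 + 0.001815 + 0.045284 + 0.001815 = 0.205113
B_rich = 1 / 0.205113 = 4.8754
Ranking by B (broadest → narrowest): Plethodon glutinosus (6.81) > Plethodon cinereus (5.77) > Plethodon richmondi (4.88)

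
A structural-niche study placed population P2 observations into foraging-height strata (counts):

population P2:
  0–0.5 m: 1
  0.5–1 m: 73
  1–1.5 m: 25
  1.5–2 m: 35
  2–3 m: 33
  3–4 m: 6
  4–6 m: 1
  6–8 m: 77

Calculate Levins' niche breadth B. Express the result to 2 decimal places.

Proportions for population P2 (n=251): 1/251=0.0040, 73/251=0.2908, 25/251=0.0996, 35/251=0.1394, 33/251=0.1315, 6/251=0.0239, 1/251=0.0040, 77/251=0.3068
Σpᵢ² = 0.0040² + 0.2908² + 0.0996² + 0.1394² + 0.1315² + 0.0239² + 0.0040² + 0.3068² = 0.000016 + 0.084565 + 0.009920 + 0.019432 + 0.017292 + 0.000571 + 0.000016 + 0.094126 = 0.225938
B = 1 / 0.225938 = 4.4260

4.43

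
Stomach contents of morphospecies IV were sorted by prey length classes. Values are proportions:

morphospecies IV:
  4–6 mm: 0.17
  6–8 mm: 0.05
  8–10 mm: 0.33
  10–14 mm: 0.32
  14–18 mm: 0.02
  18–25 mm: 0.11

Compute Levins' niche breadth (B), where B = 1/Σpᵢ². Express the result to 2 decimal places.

3.92

Σpᵢ² = 0.17² + 0.05² + 0.33² + 0.32² + 0.02² + 0.11² = 0.0289 + 0.0025 + 0.1089 + 0.1024 + 0.0004 + 0.0121 = 0.2552
B = 1 / 0.2552 = 3.9185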